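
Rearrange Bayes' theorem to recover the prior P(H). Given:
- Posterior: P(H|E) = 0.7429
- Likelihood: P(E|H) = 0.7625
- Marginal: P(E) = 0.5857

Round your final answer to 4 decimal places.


From Bayes' theorem: P(H|E) = P(E|H) × P(H) / P(E)

Rearranging for P(H):
P(H) = P(H|E) × P(E) / P(E|H)
     = 0.7429 × 0.5857 / 0.7625
     = 0.43511653 / 0.7625
     = 0.5706


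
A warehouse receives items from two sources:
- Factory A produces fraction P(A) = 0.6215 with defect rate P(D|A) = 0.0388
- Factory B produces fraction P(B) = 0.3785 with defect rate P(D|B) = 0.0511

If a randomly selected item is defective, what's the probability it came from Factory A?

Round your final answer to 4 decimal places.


Let A = from Factory A, D = defective

Given:
- P(A) = 0.6215, P(B) = 0.3785
- P(D|A) = 0.0388, P(D|B) = 0.0511

Step 1: Find P(D)
P(D) = P(D|A)P(A) + P(D|B)P(B)
     = 0.0388 × 0.6215 + 0.0511 × 0.3785
     = 0.02411420 + 0.01934135
     = 0.04345555

Step 2: Apply Bayes' theorem
P(A|D) = P(D|A)P(A) / P(D)
       = 0.02411420 / 0.04345555
       = 0.5549


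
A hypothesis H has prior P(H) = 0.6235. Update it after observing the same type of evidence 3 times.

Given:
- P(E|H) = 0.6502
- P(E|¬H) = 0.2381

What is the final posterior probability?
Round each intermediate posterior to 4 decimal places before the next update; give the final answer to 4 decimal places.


Sequential Bayesian updating:

Initial prior: P(H) = 0.6235

Update 1:
  P(E) = 0.6502 × 0.6235 + 0.2381 × 0.3765 = 0.40539970 + 0.08964465 = 0.49504435
  P(H|E) = 0.40539970 / 0.49504435 = 0.8189

Update 2:
  P(E) = 0.6502 × 0.8189 + 0.2381 × 0.1811 = 0.53244878 + 0.04311991 = 0.57556869
  P(H|E) = 0.53244878 / 0.57556869 = 0.9251

Update 3:
  P(E) = 0.6502 × 0.9251 + 0.2381 × 0.0749 = 0.60150002 + 0.01783369 = 0.61933371
  P(H|E) = 0.60150002 / 0.61933371 = 0.9712

Final posterior: 0.9712


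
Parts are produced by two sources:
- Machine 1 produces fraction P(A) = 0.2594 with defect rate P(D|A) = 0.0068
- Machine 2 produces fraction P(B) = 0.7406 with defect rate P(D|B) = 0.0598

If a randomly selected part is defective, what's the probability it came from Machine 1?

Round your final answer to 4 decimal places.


Let A = from Machine 1, D = defective

Given:
- P(A) = 0.2594, P(B) = 0.7406
- P(D|A) = 0.0068, P(D|B) = 0.0598

Step 1: Find P(D)
P(D) = P(D|A)P(A) + P(D|B)P(B)
     = 0.0068 × 0.2594 + 0.0598 × 0.7406
     = 0.00176392 + 0.04428788
     = 0.04605180

Step 2: Apply Bayes' theorem
P(A|D) = P(D|A)P(A) / P(D)
       = 0.00176392 / 0.04605180
       = 0.0383


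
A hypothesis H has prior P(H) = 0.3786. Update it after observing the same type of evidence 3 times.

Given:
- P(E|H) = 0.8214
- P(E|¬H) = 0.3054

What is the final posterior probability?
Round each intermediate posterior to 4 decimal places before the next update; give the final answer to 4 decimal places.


Sequential Bayesian updating:

Initial prior: P(H) = 0.3786

Update 1:
  P(E) = 0.8214 × 0.3786 + 0.3054 × 0.6214 = 0.31098204 + 0.18977556 = 0.50075760
  P(H|E) = 0.31098204 / 0.50075760 = 0.6210

Update 2:
  P(E) = 0.8214 × 0.6210 + 0.3054 × 0.3790 = 0.51008940 + 0.11574660 = 0.62583600
  P(H|E) = 0.51008940 / 0.62583600 = 0.8151

Update 3:
  P(E) = 0.8214 × 0.8151 + 0.3054 × 0.1849 = 0.66952314 + 0.05646846 = 0.72599160
  P(H|E) = 0.66952314 / 0.72599160 = 0.9222

Final posterior: 0.9222


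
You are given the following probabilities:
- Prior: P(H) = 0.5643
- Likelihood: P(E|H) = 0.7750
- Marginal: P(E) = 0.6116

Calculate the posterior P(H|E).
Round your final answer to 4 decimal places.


Using Bayes' theorem:

P(H|E) = P(E|H) × P(H) / P(E)
       = 0.7750 × 0.5643 / 0.6116
       = 0.43733250 / 0.6116
       = 0.7151

The evidence strengthens our belief in H.
Prior: 0.5643 → Posterior: 0.7151


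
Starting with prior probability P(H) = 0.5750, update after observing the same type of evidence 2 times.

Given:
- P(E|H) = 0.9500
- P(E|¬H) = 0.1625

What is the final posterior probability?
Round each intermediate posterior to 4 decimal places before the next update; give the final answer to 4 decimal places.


Sequential Bayesian updating:

Initial prior: P(H) = 0.5750

Update 1:
  P(E) = 0.9500 × 0.5750 + 0.1625 × 0.4250 = 0.54625000 + 0.06906250 = 0.61531250
  P(H|E) = 0.54625000 / 0.61531250 = 0.8878

Update 2:
  P(E) = 0.9500 × 0.8878 + 0.1625 × 0.1122 = 0.84341000 + 0.01823250 = 0.86164250
  P(H|E) = 0.84341000 / 0.86164250 = 0.9788

Final posterior: 0.9788


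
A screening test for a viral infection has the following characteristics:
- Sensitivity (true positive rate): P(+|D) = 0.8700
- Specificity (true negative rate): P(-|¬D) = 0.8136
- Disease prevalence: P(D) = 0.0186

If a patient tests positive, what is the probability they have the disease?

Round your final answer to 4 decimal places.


Let D = has disease, + = positive test

Given:
- P(D) = 0.0186 (prevalence)
- P(+|D) = 0.8700 (sensitivity)
- P(-|¬D) = 0.8136 (specificity)
- P(+|¬D) = 0.1864 (false positive rate = 1 - specificity)

Step 1: Find P(+)
P(+) = P(+|D)P(D) + P(+|¬D)P(¬D)
     = 0.8700 × 0.0186 + 0.1864 × 0.9814
     = 0.01618200 + 0.18293296
     = 0.19911496

Step 2: Apply Bayes' theorem for P(D|+)
P(D|+) = P(+|D)P(D) / P(+)
       = 0.01618200 / 0.19911496
       = 0.0813


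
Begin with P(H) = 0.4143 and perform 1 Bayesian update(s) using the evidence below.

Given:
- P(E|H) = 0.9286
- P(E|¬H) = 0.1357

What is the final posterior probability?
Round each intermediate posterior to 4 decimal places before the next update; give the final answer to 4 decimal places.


Sequential Bayesian updating:

Initial prior: P(H) = 0.4143

Update 1:
  P(E) = 0.9286 × 0.4143 + 0.1357 × 0.5857 = 0.38471898 + 0.07947949 = 0.46419847
  P(H|E) = 0.38471898 / 0.46419847 = 0.8288

Final posterior: 0.8288


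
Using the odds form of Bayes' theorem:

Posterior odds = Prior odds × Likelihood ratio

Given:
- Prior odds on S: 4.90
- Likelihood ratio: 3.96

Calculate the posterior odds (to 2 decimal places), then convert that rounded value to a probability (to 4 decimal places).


Step 1: Calculate posterior odds
Posterior odds = Prior odds × LR
               = 4.90 × 3.96
               = 19.40

Step 2: Convert to probability
P(S|E) = Posterior odds / (1 + Posterior odds)
       = 19.40 / (1 + 19.40)
       = 19.40 / 20.40
       = 0.9510

The evidence increased P(S) from 0.8305 to 0.9510.


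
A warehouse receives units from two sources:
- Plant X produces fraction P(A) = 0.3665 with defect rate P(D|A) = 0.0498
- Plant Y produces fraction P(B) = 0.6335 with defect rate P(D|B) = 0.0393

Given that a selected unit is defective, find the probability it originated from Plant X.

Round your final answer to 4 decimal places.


Let A = from Plant X, D = defective

Given:
- P(A) = 0.3665, P(B) = 0.6335
- P(D|A) = 0.0498, P(D|B) = 0.0393

Step 1: Find P(D)
P(D) = P(D|A)P(A) + P(D|B)P(B)
     = 0.0498 × 0.3665 + 0.0393 × 0.6335
     = 0.01825170 + 0.02489655
     = 0.04314825

Step 2: Apply Bayes' theorem
P(A|D) = P(D|A)P(A) / P(D)
       = 0.01825170 / 0.04314825
       = 0.4230


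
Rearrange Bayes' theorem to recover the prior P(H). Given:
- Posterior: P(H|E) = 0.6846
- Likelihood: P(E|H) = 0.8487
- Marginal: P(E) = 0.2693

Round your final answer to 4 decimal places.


From Bayes' theorem: P(H|E) = P(E|H) × P(H) / P(E)

Rearranging for P(H):
P(H) = P(H|E) × P(E) / P(E|H)
     = 0.6846 × 0.2693 / 0.8487
     = 0.18436278 / 0.8487
     = 0.2172


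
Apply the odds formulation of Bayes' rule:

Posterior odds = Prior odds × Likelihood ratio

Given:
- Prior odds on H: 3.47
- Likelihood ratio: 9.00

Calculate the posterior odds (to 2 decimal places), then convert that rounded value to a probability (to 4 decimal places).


Step 1: Calculate posterior odds
Posterior odds = Prior odds × LR
               = 3.47 × 9.00
               = 31.23

Step 2: Convert to probability
P(H|E) = Posterior odds / (1 + Posterior odds)
       = 31.23 / (1 + 31.23)
       = 31.23 / 32.23
       = 0.9690

The evidence increased P(H) from 0.7763 to 0.9690.


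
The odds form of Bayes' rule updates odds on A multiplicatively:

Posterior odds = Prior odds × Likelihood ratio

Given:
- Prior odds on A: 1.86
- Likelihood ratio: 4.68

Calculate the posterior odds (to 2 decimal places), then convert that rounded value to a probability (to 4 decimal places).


Step 1: Calculate posterior odds
Posterior odds = Prior odds × LR
               = 1.86 × 4.68
               = 8.70

Step 2: Convert to probability
P(A|E) = Posterior odds / (1 + Posterior odds)
       = 8.70 / (1 + 8.70)
       = 8.70 / 9.70
       = 0.8969

The evidence increased P(A) from 0.6503 to 0.8969.


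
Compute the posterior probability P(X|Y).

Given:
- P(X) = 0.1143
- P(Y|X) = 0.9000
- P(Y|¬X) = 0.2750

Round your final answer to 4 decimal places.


Bayes' theorem: P(X|Y) = P(Y|X) × P(X) / P(Y)

Step 1: Calculate P(Y) using law of total probability
P(Y) = P(Y|X)P(X) + P(Y|¬X)P(¬X)
     = 0.9000 × 0.1143 + 0.2750 × 0.8857
     = 0.10287000 + 0.24356750
     = 0.34643750

Step 2: Apply Bayes' theorem
P(X|Y) = P(Y|X) × P(X) / P(Y)
       = 0.10287000 / 0.34643750
       = 0.2969


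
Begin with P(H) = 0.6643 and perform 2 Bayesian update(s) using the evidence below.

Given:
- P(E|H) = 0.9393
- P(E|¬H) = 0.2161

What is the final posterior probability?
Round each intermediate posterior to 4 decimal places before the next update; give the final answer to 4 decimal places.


Sequential Bayesian updating:

Initial prior: P(H) = 0.6643

Update 1:
  P(E) = 0.9393 × 0.6643 + 0.2161 × 0.3357 = 0.62397699 + 0.07254477 = 0.69652176
  P(H|E) = 0.62397699 / 0.69652176 = 0.8958

Update 2:
  P(E) = 0.9393 × 0.8958 + 0.2161 × 0.1042 = 0.84142494 + 0.02251762 = 0.86394256
  P(H|E) = 0.84142494 / 0.86394256 = 0.9739

Final posterior: 0.9739


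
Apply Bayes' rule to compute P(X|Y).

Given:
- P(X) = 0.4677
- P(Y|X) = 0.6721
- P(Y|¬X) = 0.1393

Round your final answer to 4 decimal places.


Bayes' theorem: P(X|Y) = P(Y|X) × P(X) / P(Y)

Step 1: Calculate P(Y) using law of total probability
P(Y) = P(Y|X)P(X) + P(Y|¬X)P(¬X)
     = 0.6721 × 0.4677 + 0.1393 × 0.5323
     = 0.31434117 + 0.07414939
     = 0.38849056

Step 2: Apply Bayes' theorem
P(X|Y) = P(Y|X) × P(X) / P(Y)
       = 0.31434117 / 0.38849056
       = 0.8091


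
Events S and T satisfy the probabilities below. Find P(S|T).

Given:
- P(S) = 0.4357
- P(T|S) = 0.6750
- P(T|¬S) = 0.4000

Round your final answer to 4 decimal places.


Bayes' theorem: P(S|T) = P(T|S) × P(S) / P(T)

Step 1: Calculate P(T) using law of total probability
P(T) = P(T|S)P(S) + P(T|¬S)P(¬S)
     = 0.6750 × 0.4357 + 0.4000 × 0.5643
     = 0.29409750 + 0.22572000
     = 0.51981750

Step 2: Apply Bayes' theorem
P(S|T) = P(T|S) × P(S) / P(T)
       = 0.29409750 / 0.51981750
       = 0.5658


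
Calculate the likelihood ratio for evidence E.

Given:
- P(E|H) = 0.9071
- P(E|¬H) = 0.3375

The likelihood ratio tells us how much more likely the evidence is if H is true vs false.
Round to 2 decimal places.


Likelihood Ratio (LR) = P(E|H) / P(E|¬H)

LR = 0.9071 / 0.3375
   = 2.69

The evidence is 2.69 times more likely if H is true than if H is false.
LR > 1, so observing E raises the odds in favor of H.


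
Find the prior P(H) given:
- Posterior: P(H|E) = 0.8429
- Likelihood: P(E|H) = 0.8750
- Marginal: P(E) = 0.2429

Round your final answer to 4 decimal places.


From Bayes' theorem: P(H|E) = P(E|H) × P(H) / P(E)

Rearranging for P(H):
P(H) = P(H|E) × P(E) / P(E|H)
     = 0.8429 × 0.2429 / 0.8750
     = 0.20474041 / 0.8750
     = 0.2340


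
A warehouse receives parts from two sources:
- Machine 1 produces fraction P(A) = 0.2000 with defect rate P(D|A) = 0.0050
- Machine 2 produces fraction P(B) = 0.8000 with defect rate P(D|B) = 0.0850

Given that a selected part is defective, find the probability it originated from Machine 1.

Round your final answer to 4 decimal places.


Let A = from Machine 1, D = defective

Given:
- P(A) = 0.2000, P(B) = 0.8000
- P(D|A) = 0.0050, P(D|B) = 0.0850

Step 1: Find P(D)
P(D) = P(D|A)P(A) + P(D|B)P(B)
     = 0.0050 × 0.2000 + 0.0850 × 0.8000
     = 0.00100000 + 0.06800000
     = 0.06900000

Step 2: Apply Bayes' theorem
P(A|D) = P(D|A)P(A) / P(D)
       = 0.00100000 / 0.06900000
       = 0.0145


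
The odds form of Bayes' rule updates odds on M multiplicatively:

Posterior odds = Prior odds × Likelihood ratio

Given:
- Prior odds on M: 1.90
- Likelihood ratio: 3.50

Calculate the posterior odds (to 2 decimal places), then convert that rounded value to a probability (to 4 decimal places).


Step 1: Calculate posterior odds
Posterior odds = Prior odds × LR
               = 1.90 × 3.50
               = 6.65

Step 2: Convert to probability
P(M|E) = Posterior odds / (1 + Posterior odds)
       = 6.65 / (1 + 6.65)
       = 6.65 / 7.65
       = 0.8693

The evidence increased P(M) from 0.6552 to 0.8693.


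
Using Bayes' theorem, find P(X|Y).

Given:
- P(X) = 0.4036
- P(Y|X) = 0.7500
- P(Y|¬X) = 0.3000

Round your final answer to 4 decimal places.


Bayes' theorem: P(X|Y) = P(Y|X) × P(X) / P(Y)

Step 1: Calculate P(Y) using law of total probability
P(Y) = P(Y|X)P(X) + P(Y|¬X)P(¬X)
     = 0.7500 × 0.4036 + 0.3000 × 0.5964
     = 0.30270000 + 0.17892000
     = 0.48162000

Step 2: Apply Bayes' theorem
P(X|Y) = P(Y|X) × P(X) / P(Y)
       = 0.30270000 / 0.48162000
       = 0.6285


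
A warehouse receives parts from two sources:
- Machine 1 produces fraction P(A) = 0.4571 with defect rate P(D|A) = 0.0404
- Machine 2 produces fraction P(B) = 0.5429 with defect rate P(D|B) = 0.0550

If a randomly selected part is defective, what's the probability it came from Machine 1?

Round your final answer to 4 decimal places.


Let A = from Machine 1, D = defective

Given:
- P(A) = 0.4571, P(B) = 0.5429
- P(D|A) = 0.0404, P(D|B) = 0.0550

Step 1: Find P(D)
P(D) = P(D|A)P(A) + P(D|B)P(B)
     = 0.0404 × 0.4571 + 0.0550 × 0.5429
     = 0.01846684 + 0.02985950
     = 0.04832634

Step 2: Apply Bayes' theorem
P(A|D) = P(D|A)P(A) / P(D)
       = 0.01846684 / 0.04832634
       = 0.3821


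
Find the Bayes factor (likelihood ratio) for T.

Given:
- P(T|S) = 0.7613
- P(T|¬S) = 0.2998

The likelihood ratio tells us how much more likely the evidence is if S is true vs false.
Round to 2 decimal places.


Likelihood Ratio (LR) = P(T|S) / P(T|¬S)

LR = 0.7613 / 0.2998
   = 2.54

The evidence is 2.54 times more likely if S is true than if S is false.
Because LR exceeds 1, T is evidence for S.


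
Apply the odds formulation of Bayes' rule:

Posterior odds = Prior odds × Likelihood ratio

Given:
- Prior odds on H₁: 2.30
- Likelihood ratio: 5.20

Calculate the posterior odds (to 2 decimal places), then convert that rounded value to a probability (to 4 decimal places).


Step 1: Calculate posterior odds
Posterior odds = Prior odds × LR
               = 2.30 × 5.20
               = 11.96

Step 2: Convert to probability
P(H₁|E) = Posterior odds / (1 + Posterior odds)
       = 11.96 / (1 + 11.96)
       = 11.96 / 12.96
       = 0.9228

The evidence increased P(H₁) from 0.6970 to 0.9228.


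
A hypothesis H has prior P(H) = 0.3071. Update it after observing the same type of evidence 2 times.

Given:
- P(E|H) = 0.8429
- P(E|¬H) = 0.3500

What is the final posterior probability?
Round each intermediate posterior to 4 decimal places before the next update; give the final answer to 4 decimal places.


Sequential Bayesian updating:

Initial prior: P(H) = 0.3071

Update 1:
  P(E) = 0.8429 × 0.3071 + 0.3500 × 0.6929 = 0.25885459 + 0.24251500 = 0.50136959
  P(H|E) = 0.25885459 / 0.50136959 = 0.5163

Update 2:
  P(E) = 0.8429 × 0.5163 + 0.3500 × 0.4837 = 0.43518927 + 0.16929500 = 0.60448427
  P(H|E) = 0.43518927 / 0.60448427 = 0.7199

Final posterior: 0.7199


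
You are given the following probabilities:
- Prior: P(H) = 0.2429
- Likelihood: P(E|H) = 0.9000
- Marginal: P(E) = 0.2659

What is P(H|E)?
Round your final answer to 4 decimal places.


Using Bayes' theorem:

P(H|E) = P(E|H) × P(H) / P(E)
       = 0.9000 × 0.2429 / 0.2659
       = 0.21861000 / 0.2659
       = 0.8222

The evidence strengthens our belief in H.
Prior: 0.2429 → Posterior: 0.8222


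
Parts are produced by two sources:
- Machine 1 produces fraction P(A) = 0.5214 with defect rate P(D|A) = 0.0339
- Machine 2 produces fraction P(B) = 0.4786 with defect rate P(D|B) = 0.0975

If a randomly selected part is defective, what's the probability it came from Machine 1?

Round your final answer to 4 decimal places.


Let A = from Machine 1, D = defective

Given:
- P(A) = 0.5214, P(B) = 0.4786
- P(D|A) = 0.0339, P(D|B) = 0.0975

Step 1: Find P(D)
P(D) = P(D|A)P(A) + P(D|B)P(B)
     = 0.0339 × 0.5214 + 0.0975 × 0.4786
     = 0.01767546 + 0.04666350
     = 0.06433896

Step 2: Apply Bayes' theorem
P(A|D) = P(D|A)P(A) / P(D)
       = 0.01767546 / 0.06433896
       = 0.2747


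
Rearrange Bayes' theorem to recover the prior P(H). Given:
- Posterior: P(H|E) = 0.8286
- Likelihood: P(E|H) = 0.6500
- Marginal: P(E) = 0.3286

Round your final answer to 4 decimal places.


From Bayes' theorem: P(H|E) = P(E|H) × P(H) / P(E)

Rearranging for P(H):
P(H) = P(H|E) × P(E) / P(E|H)
     = 0.8286 × 0.3286 / 0.6500
     = 0.27227796 / 0.6500
     = 0.4189


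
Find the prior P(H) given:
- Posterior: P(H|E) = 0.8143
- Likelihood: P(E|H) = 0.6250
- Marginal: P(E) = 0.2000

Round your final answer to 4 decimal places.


From Bayes' theorem: P(H|E) = P(E|H) × P(H) / P(E)

Rearranging for P(H):
P(H) = P(H|E) × P(E) / P(E|H)
     = 0.8143 × 0.2000 / 0.6250
     = 0.16286000 / 0.6250
     = 0.2606


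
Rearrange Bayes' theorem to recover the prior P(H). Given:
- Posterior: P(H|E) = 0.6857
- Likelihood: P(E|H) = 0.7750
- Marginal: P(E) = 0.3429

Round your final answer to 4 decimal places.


From Bayes' theorem: P(H|E) = P(E|H) × P(H) / P(E)

Rearranging for P(H):
P(H) = P(H|E) × P(E) / P(E|H)
     = 0.6857 × 0.3429 / 0.7750
     = 0.23512653 / 0.7750
     = 0.3034


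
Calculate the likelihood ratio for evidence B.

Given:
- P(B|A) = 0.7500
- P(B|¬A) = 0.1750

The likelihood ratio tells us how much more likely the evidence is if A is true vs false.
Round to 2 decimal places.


Likelihood Ratio (LR) = P(B|A) / P(B|¬A)

LR = 0.7500 / 0.1750
   = 4.29

The evidence is 4.29 times more likely if A is true than if A is false.
Since LR > 1, the evidence supports A over ¬A.


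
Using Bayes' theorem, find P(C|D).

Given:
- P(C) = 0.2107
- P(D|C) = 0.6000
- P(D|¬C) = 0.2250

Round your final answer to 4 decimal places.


Bayes' theorem: P(C|D) = P(D|C) × P(C) / P(D)

Step 1: Calculate P(D) using law of total probability
P(D) = P(D|C)P(C) + P(D|¬C)P(¬C)
     = 0.6000 × 0.2107 + 0.2250 × 0.7893
     = 0.12642000 + 0.17759250
     = 0.30401250

Step 2: Apply Bayes' theorem
P(C|D) = P(D|C) × P(C) / P(D)
       = 0.12642000 / 0.30401250
       = 0.4158


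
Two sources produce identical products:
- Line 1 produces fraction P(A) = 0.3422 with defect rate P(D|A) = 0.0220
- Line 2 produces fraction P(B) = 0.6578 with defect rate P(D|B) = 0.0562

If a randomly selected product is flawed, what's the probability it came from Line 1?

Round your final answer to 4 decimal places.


Let A = from Line 1, D = flawed

Given:
- P(A) = 0.3422, P(B) = 0.6578
- P(D|A) = 0.0220, P(D|B) = 0.0562

Step 1: Find P(D)
P(D) = P(D|A)P(A) + P(D|B)P(B)
     = 0.0220 × 0.3422 + 0.0562 × 0.6578
     = 0.00752840 + 0.03696836
     = 0.04449676

Step 2: Apply Bayes' theorem
P(A|D) = P(D|A)P(A) / P(D)
       = 0.00752840 / 0.04449676
       = 0.1692


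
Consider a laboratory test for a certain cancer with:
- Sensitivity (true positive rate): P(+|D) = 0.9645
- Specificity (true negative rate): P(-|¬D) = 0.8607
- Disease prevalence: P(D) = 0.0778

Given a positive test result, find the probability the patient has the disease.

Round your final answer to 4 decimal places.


Let D = has disease, + = positive test

Given:
- P(D) = 0.0778 (prevalence)
- P(+|D) = 0.9645 (sensitivity)
- P(-|¬D) = 0.8607 (specificity)
- P(+|¬D) = 0.1393 (false positive rate = 1 - specificity)

Step 1: Find P(+)
P(+) = P(+|D)P(D) + P(+|¬D)P(¬D)
     = 0.9645 × 0.0778 + 0.1393 × 0.9222
     = 0.07503810 + 0.12846246
     = 0.20350056

Step 2: Apply Bayes' theorem for P(D|+)
P(D|+) = P(+|D)P(D) / P(+)
       = 0.07503810 / 0.20350056
       = 0.3687


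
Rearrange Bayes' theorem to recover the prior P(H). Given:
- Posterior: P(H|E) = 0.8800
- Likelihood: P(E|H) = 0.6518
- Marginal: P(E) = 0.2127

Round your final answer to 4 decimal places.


From Bayes' theorem: P(H|E) = P(E|H) × P(H) / P(E)

Rearranging for P(H):
P(H) = P(H|E) × P(E) / P(E|H)
     = 0.8800 × 0.2127 / 0.6518
     = 0.18717600 / 0.6518
     = 0.2872


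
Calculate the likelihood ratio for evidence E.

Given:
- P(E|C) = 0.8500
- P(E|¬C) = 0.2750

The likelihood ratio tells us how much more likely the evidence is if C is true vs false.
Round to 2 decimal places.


Likelihood Ratio (LR) = P(E|C) / P(E|¬C)

LR = 0.8500 / 0.2750
   = 3.09

The evidence is 3.09 times more likely if C is true than if C is false.
Since LR > 1, the evidence supports C over ¬C.


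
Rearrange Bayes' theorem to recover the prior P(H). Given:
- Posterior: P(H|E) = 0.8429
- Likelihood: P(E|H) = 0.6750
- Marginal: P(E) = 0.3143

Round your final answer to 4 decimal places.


From Bayes' theorem: P(H|E) = P(E|H) × P(H) / P(E)

Rearranging for P(H):
P(H) = P(H|E) × P(E) / P(E|H)
     = 0.8429 × 0.3143 / 0.6750
     = 0.26492347 / 0.6750
     = 0.3925


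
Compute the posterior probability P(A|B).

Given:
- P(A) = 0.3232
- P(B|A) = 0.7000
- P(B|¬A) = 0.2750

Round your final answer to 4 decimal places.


Bayes' theorem: P(A|B) = P(B|A) × P(A) / P(B)

Step 1: Calculate P(B) using law of total probability
P(B) = P(B|A)P(A) + P(B|¬A)P(¬A)
     = 0.7000 × 0.3232 + 0.2750 × 0.6768
     = 0.22624000 + 0.18612000
     = 0.41236000

Step 2: Apply Bayes' theorem
P(A|B) = P(B|A) × P(A) / P(B)
       = 0.22624000 / 0.41236000
       = 0.5486


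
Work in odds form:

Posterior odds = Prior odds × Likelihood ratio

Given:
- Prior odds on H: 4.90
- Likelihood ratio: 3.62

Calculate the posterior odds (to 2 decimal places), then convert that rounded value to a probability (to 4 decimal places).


Step 1: Calculate posterior odds
Posterior odds = Prior odds × LR
               = 4.90 × 3.62
               = 17.74

Step 2: Convert to probability
P(H|E) = Posterior odds / (1 + Posterior odds)
       = 17.74 / (1 + 17.74)
       = 17.74 / 18.74
       = 0.9466

The evidence increased P(H) from 0.8305 to 0.9466.


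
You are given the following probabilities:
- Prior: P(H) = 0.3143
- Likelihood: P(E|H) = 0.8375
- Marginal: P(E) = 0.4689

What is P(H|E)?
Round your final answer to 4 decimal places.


Using Bayes' theorem:

P(H|E) = P(E|H) × P(H) / P(E)
       = 0.8375 × 0.3143 / 0.4689
       = 0.26322625 / 0.4689
       = 0.5614

The evidence strengthens our belief in H.
Prior: 0.3143 → Posterior: 0.5614


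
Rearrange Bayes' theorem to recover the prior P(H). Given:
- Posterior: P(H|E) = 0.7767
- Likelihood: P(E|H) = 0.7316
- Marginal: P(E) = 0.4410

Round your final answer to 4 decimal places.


From Bayes' theorem: P(H|E) = P(E|H) × P(H) / P(E)

Rearranging for P(H):
P(H) = P(H|E) × P(E) / P(E|H)
     = 0.7767 × 0.4410 / 0.7316
     = 0.34252470 / 0.7316
     = 0.4682


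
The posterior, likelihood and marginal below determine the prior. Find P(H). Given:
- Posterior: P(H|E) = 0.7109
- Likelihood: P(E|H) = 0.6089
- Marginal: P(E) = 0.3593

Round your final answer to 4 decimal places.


From Bayes' theorem: P(H|E) = P(E|H) × P(H) / P(E)

Rearranging for P(H):
P(H) = P(H|E) × P(E) / P(E|H)
     = 0.7109 × 0.3593 / 0.6089
     = 0.25542637 / 0.6089
     = 0.4195


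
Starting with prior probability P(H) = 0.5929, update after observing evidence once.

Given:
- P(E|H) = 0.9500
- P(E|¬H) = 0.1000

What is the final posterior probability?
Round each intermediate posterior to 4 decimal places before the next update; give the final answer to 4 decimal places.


Sequential Bayesian updating:

Initial prior: P(H) = 0.5929

Update 1:
  P(E) = 0.9500 × 0.5929 + 0.1000 × 0.4071 = 0.56325500 + 0.04071000 = 0.60396500
  P(H|E) = 0.56325500 / 0.60396500 = 0.9326

Final posterior: 0.9326


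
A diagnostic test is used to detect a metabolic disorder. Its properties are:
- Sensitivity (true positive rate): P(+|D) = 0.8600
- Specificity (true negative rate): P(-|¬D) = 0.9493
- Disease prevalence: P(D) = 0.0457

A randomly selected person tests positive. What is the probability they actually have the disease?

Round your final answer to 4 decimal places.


Let D = has disease, + = positive test

Given:
- P(D) = 0.0457 (prevalence)
- P(+|D) = 0.8600 (sensitivity)
- P(-|¬D) = 0.9493 (specificity)
- P(+|¬D) = 0.0507 (false positive rate = 1 - specificity)

Step 1: Find P(+)
P(+) = P(+|D)P(D) + P(+|¬D)P(¬D)
     = 0.8600 × 0.0457 + 0.0507 × 0.9543
     = 0.03930200 + 0.04838301
     = 0.08768501

Step 2: Apply Bayes' theorem for P(D|+)
P(D|+) = P(+|D)P(D) / P(+)
       = 0.03930200 / 0.08768501
       = 0.4482


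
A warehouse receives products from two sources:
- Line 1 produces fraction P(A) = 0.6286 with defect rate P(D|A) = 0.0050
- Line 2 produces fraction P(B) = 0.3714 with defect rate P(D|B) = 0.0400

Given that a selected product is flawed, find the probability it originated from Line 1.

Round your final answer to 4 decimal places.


Let A = from Line 1, D = flawed

Given:
- P(A) = 0.6286, P(B) = 0.3714
- P(D|A) = 0.0050, P(D|B) = 0.0400

Step 1: Find P(D)
P(D) = P(D|A)P(A) + P(D|B)P(B)
     = 0.0050 × 0.6286 + 0.0400 × 0.3714
     = 0.00314300 + 0.01485600
     = 0.01799900

Step 2: Apply Bayes' theorem
P(A|D) = P(D|A)P(A) / P(D)
       = 0.00314300 / 0.01799900
       = 0.1746


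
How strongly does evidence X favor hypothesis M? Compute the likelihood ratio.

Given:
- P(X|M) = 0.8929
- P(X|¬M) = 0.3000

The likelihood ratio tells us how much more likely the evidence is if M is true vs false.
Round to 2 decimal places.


Likelihood Ratio (LR) = P(X|M) / P(X|¬M)

LR = 0.8929 / 0.3000
   = 2.98

The evidence is 2.98 times more likely if M is true than if M is false.
LR > 1, so observing X raises the odds in favor of M.


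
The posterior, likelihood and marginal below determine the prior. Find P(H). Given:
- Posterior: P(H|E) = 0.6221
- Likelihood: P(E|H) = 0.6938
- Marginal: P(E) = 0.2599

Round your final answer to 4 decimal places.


From Bayes' theorem: P(H|E) = P(E|H) × P(H) / P(E)

Rearranging for P(H):
P(H) = P(H|E) × P(E) / P(E|H)
     = 0.6221 × 0.2599 / 0.6938
     = 0.16168379 / 0.6938
     = 0.2330


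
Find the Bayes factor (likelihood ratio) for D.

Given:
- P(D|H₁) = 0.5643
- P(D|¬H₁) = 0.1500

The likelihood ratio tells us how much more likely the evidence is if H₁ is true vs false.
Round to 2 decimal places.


Likelihood Ratio (LR) = P(D|H₁) / P(D|¬H₁)

LR = 0.5643 / 0.1500
   = 3.76

The evidence is 3.76 times more likely if H₁ is true than if H₁ is false.
LR > 1, so observing D raises the odds in favor of H₁.


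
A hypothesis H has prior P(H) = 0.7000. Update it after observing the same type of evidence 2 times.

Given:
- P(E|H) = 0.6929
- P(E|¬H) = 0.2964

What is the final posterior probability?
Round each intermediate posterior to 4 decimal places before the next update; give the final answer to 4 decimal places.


Sequential Bayesian updating:

Initial prior: P(H) = 0.7000

Update 1:
  P(E) = 0.6929 × 0.7000 + 0.2964 × 0.3000 = 0.48503000 + 0.08892000 = 0.57395000
  P(H|E) = 0.48503000 / 0.57395000 = 0.8451

Update 2:
  P(E) = 0.6929 × 0.8451 + 0.2964 × 0.1549 = 0.58556979 + 0.04591236 = 0.63148215
  P(H|E) = 0.58556979 / 0.63148215 = 0.9273

Final posterior: 0.9273


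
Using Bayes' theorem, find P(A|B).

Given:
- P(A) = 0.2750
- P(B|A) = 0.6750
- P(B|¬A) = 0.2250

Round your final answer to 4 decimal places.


Bayes' theorem: P(A|B) = P(B|A) × P(A) / P(B)

Step 1: Calculate P(B) using law of total probability
P(B) = P(B|A)P(A) + P(B|¬A)P(¬A)
     = 0.6750 × 0.2750 + 0.2250 × 0.7250
     = 0.18562500 + 0.16312500
     = 0.34875000

Step 2: Apply Bayes' theorem
P(A|B) = P(B|A) × P(A) / P(B)
       = 0.18562500 / 0.34875000
       = 0.5323


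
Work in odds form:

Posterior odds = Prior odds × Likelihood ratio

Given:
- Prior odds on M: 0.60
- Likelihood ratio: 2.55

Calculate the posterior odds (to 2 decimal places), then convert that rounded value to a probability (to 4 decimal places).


Step 1: Calculate posterior odds
Posterior odds = Prior odds × LR
               = 0.60 × 2.55
               = 1.53

Step 2: Convert to probability
P(M|E) = Posterior odds / (1 + Posterior odds)
       = 1.53 / (1 + 1.53)
       = 1.53 / 2.53
       = 0.6047

The evidence increased P(M) from 0.3750 to 0.6047.


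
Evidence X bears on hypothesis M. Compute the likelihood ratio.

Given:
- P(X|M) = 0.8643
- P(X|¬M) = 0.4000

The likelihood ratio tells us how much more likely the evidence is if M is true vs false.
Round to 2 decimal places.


Likelihood Ratio (LR) = P(X|M) / P(X|¬M)

LR = 0.8643 / 0.4000
   = 2.16

The evidence is 2.16 times more likely if M is true than if M is false.
LR > 1, so observing X raises the odds in favor of M.


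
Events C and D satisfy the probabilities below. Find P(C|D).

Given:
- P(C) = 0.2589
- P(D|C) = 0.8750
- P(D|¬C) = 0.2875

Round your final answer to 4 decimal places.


Bayes' theorem: P(C|D) = P(D|C) × P(C) / P(D)

Step 1: Calculate P(D) using law of total probability
P(D) = P(D|C)P(C) + P(D|¬C)P(¬C)
     = 0.8750 × 0.2589 + 0.2875 × 0.7411
     = 0.22653750 + 0.21306625
     = 0.43960375

Step 2: Apply Bayes' theorem
P(C|D) = P(D|C) × P(C) / P(D)
       = 0.22653750 / 0.43960375
       = 0.5153


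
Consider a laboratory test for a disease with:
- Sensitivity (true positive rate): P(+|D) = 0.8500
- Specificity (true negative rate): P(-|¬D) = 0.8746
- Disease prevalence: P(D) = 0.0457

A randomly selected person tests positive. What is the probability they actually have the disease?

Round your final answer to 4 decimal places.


Let D = has disease, + = positive test

Given:
- P(D) = 0.0457 (prevalence)
- P(+|D) = 0.8500 (sensitivity)
- P(-|¬D) = 0.8746 (specificity)
- P(+|¬D) = 0.1254 (false positive rate = 1 - specificity)

Step 1: Find P(+)
P(+) = P(+|D)P(D) + P(+|¬D)P(¬D)
     = 0.8500 × 0.0457 + 0.1254 × 0.9543
     = 0.03884500 + 0.11966922
     = 0.15851422

Step 2: Apply Bayes' theorem for P(D|+)
P(D|+) = P(+|D)P(D) / P(+)
       = 0.03884500 / 0.15851422
       = 0.2451


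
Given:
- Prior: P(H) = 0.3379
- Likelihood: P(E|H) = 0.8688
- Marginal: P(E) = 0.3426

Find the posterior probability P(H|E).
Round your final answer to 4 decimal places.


Using Bayes' theorem:

P(H|E) = P(E|H) × P(H) / P(E)
       = 0.8688 × 0.3379 / 0.3426
       = 0.29356752 / 0.3426
       = 0.8569

The evidence strengthens our belief in H.
Prior: 0.3379 → Posterior: 0.8569


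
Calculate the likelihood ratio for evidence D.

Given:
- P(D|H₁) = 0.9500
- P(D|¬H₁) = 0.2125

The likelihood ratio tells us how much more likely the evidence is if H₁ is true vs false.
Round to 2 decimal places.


Likelihood Ratio (LR) = P(D|H₁) / P(D|¬H₁)

LR = 0.9500 / 0.2125
   = 4.47

The evidence is 4.47 times more likely if H₁ is true than if H₁ is false.
LR > 1, so observing D raises the odds in favor of H₁.


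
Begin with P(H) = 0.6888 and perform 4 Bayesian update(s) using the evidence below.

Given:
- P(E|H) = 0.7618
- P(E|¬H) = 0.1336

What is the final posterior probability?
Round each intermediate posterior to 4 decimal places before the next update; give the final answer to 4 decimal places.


Sequential Bayesian updating:

Initial prior: P(H) = 0.6888

Update 1:
  P(E) = 0.7618 × 0.6888 + 0.1336 × 0.3112 = 0.52472784 + 0.04157632 = 0.56630416
  P(H|E) = 0.52472784 / 0.56630416 = 0.9266

Update 2:
  P(E) = 0.7618 × 0.9266 + 0.1336 × 0.0734 = 0.70588388 + 0.00980624 = 0.71569012
  P(H|E) = 0.70588388 / 0.71569012 = 0.9863

Update 3:
  P(E) = 0.7618 × 0.9863 + 0.1336 × 0.0137 = 0.75136334 + 0.00183032 = 0.75319366
  P(H|E) = 0.75136334 / 0.75319366 = 0.9976

Update 4:
  P(E) = 0.7618 × 0.9976 + 0.1336 × 0.0024 = 0.75997168 + 0.00032064 = 0.76029232
  P(H|E) = 0.75997168 / 0.76029232 = 0.9996

Final posterior: 0.9996


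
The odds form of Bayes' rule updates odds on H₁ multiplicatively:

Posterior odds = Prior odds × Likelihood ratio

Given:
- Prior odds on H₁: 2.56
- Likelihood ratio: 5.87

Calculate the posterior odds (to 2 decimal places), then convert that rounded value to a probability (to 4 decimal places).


Step 1: Calculate posterior odds
Posterior odds = Prior odds × LR
               = 2.56 × 5.87
               = 15.03

Step 2: Convert to probability
P(H₁|E) = Posterior odds / (1 + Posterior odds)
       = 15.03 / (1 + 15.03)
       = 15.03 / 16.03
       = 0.9376

The evidence increased P(H₁) from 0.7191 to 0.9376.


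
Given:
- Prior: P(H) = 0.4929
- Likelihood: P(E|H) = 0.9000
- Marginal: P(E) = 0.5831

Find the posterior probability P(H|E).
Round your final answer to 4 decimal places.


Using Bayes' theorem:

P(H|E) = P(E|H) × P(H) / P(E)
       = 0.9000 × 0.4929 / 0.5831
       = 0.44361000 / 0.5831
       = 0.7608

The evidence strengthens our belief in H.
Prior: 0.4929 → Posterior: 0.7608


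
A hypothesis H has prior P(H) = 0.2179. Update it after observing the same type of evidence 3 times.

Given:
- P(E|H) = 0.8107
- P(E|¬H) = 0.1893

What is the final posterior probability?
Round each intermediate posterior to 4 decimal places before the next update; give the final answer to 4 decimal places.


Sequential Bayesian updating:

Initial prior: P(H) = 0.2179

Update 1:
  P(E) = 0.8107 × 0.2179 + 0.1893 × 0.7821 = 0.17665153 + 0.14805153 = 0.32470306
  P(H|E) = 0.17665153 / 0.32470306 = 0.5440

Update 2:
  P(E) = 0.8107 × 0.5440 + 0.1893 × 0.4560 = 0.44102080 + 0.08632080 = 0.52734160
  P(H|E) = 0.44102080 / 0.52734160 = 0.8363

Update 3:
  P(E) = 0.8107 × 0.8363 + 0.1893 × 0.1637 = 0.67798841 + 0.03098841 = 0.70897682
  P(H|E) = 0.67798841 / 0.70897682 = 0.9563

Final posterior: 0.9563


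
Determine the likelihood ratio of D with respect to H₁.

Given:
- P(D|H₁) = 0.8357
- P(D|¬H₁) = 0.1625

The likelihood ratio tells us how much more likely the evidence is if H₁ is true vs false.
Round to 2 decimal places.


Likelihood Ratio (LR) = P(D|H₁) / P(D|¬H₁)

LR = 0.8357 / 0.1625
   = 5.14

The evidence is 5.14 times more likely if H₁ is true than if H₁ is false.
LR > 1, so observing D raises the odds in favor of H₁.


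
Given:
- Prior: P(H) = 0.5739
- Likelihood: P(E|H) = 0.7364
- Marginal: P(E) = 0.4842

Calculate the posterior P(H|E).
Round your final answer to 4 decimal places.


Using Bayes' theorem:

P(H|E) = P(E|H) × P(H) / P(E)
       = 0.7364 × 0.5739 / 0.4842
       = 0.42261996 / 0.4842
       = 0.8728

The evidence strengthens our belief in H.
Prior: 0.5739 → Posterior: 0.8728


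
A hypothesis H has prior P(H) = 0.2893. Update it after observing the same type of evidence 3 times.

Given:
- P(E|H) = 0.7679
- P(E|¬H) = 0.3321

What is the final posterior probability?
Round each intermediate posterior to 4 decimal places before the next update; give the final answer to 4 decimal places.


Sequential Bayesian updating:

Initial prior: P(H) = 0.2893

Update 1:
  P(E) = 0.7679 × 0.2893 + 0.3321 × 0.7107 = 0.22215347 + 0.23602347 = 0.45817694
  P(H|E) = 0.22215347 / 0.45817694 = 0.4849

Update 2:
  P(E) = 0.7679 × 0.4849 + 0.3321 × 0.5151 = 0.37235471 + 0.17106471 = 0.54341942
  P(H|E) = 0.37235471 / 0.54341942 = 0.6852

Update 3:
  P(E) = 0.7679 × 0.6852 + 0.3321 × 0.3148 = 0.52616508 + 0.10454508 = 0.63071016
  P(H|E) = 0.52616508 / 0.63071016 = 0.8342

Final posterior: 0.8342


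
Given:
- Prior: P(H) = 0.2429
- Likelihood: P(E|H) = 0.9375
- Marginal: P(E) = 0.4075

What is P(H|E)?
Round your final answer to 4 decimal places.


Using Bayes' theorem:

P(H|E) = P(E|H) × P(H) / P(E)
       = 0.9375 × 0.2429 / 0.4075
       = 0.22771875 / 0.4075
       = 0.5588

The evidence strengthens our belief in H.
Prior: 0.2429 → Posterior: 0.5588


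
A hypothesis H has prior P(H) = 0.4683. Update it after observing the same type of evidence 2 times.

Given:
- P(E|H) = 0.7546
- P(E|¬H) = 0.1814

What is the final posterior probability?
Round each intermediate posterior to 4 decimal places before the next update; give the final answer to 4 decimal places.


Sequential Bayesian updating:

Initial prior: P(H) = 0.4683

Update 1:
  P(E) = 0.7546 × 0.4683 + 0.1814 × 0.5317 = 0.35337918 + 0.09645038 = 0.44982956
  P(H|E) = 0.35337918 / 0.44982956 = 0.7856

Update 2:
  P(E) = 0.7546 × 0.7856 + 0.1814 × 0.2144 = 0.59281376 + 0.03889216 = 0.63170592
  P(H|E) = 0.59281376 / 0.63170592 = 0.9384

Final posterior: 0.9384


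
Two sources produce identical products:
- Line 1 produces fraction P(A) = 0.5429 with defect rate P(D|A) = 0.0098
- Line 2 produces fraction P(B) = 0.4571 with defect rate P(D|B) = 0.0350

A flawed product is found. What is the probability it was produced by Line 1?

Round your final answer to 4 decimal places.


Let A = from Line 1, D = flawed

Given:
- P(A) = 0.5429, P(B) = 0.4571
- P(D|A) = 0.0098, P(D|B) = 0.0350

Step 1: Find P(D)
P(D) = P(D|A)P(A) + P(D|B)P(B)
     = 0.0098 × 0.5429 + 0.0350 × 0.4571
     = 0.00532042 + 0.01599850
     = 0.02131892

Step 2: Apply Bayes' theorem
P(A|D) = P(D|A)P(A) / P(D)
       = 0.00532042 / 0.02131892
       = 0.2496


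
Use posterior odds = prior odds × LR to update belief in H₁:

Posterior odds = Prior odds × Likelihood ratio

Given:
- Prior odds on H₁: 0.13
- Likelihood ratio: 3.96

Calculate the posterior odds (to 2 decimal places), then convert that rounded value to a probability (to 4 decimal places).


Step 1: Calculate posterior odds
Posterior odds = Prior odds × LR
               = 0.13 × 3.96
               = 0.51

Step 2: Convert to probability
P(H₁|E) = Posterior odds / (1 + Posterior odds)
       = 0.51 / (1 + 0.51)
       = 0.51 / 1.51
       = 0.3377

The evidence increased P(H₁) from 0.1150 to 0.3377.


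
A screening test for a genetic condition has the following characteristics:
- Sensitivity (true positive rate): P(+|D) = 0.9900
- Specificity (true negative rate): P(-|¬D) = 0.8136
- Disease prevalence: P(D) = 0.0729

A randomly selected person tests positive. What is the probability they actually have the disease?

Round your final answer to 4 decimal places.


Let D = has disease, + = positive test

Given:
- P(D) = 0.0729 (prevalence)
- P(+|D) = 0.9900 (sensitivity)
- P(-|¬D) = 0.8136 (specificity)
- P(+|¬D) = 0.1864 (false positive rate = 1 - specificity)

Step 1: Find P(+)
P(+) = P(+|D)P(D) + P(+|¬D)P(¬D)
     = 0.9900 × 0.0729 + 0.1864 × 0.9271
     = 0.07217100 + 0.17281144
     = 0.24498244

Step 2: Apply Bayes' theorem for P(D|+)
P(D|+) = P(+|D)P(D) / P(+)
       = 0.07217100 / 0.24498244
       = 0.2946


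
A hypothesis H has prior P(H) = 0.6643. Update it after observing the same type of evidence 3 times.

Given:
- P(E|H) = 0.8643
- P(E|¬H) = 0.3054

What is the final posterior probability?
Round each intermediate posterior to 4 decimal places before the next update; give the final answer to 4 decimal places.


Sequential Bayesian updating:

Initial prior: P(H) = 0.6643

Update 1:
  P(E) = 0.8643 × 0.6643 + 0.3054 × 0.3357 = 0.57415449 + 0.10252278 = 0.67667727
  P(H|E) = 0.57415449 / 0.67667727 = 0.8485

Update 2:
  P(E) = 0.8643 × 0.8485 + 0.3054 × 0.1515 = 0.73335855 + 0.04626810 = 0.77962665
  P(H|E) = 0.73335855 / 0.77962665 = 0.9407

Update 3:
  P(E) = 0.8643 × 0.9407 + 0.3054 × 0.0593 = 0.81304701 + 0.01811022 = 0.83115723
  P(H|E) = 0.81304701 / 0.83115723 = 0.9782

Final posterior: 0.9782


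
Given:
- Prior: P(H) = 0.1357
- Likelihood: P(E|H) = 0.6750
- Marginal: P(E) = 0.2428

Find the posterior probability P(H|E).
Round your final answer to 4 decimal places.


Using Bayes' theorem:

P(H|E) = P(E|H) × P(H) / P(E)
       = 0.6750 × 0.1357 / 0.2428
       = 0.09159750 / 0.2428
       = 0.3773

The evidence strengthens our belief in H.
Prior: 0.1357 → Posterior: 0.3773
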